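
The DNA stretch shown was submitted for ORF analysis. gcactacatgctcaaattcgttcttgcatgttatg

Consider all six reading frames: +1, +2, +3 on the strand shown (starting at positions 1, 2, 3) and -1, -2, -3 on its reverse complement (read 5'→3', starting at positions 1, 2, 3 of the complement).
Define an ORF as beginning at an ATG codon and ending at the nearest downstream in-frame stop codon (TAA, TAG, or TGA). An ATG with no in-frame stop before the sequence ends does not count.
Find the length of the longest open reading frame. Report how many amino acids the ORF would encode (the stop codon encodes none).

Reverse complement (5'→3'): CATAACATGCAAGAACGAATTTGAGCATGTAGTGC
Frame +1: GCA CTA CAT GCT CAA ATT CGT TCT TGC ATG TTA — no ATG→stop ORF.
Frame +2: CAC TAC ATG CTC AAA TTC GTT CTT GCA TGT TAT — no ATG→stop ORF.
Frame +3: ACT ACA TGC TCA AAT TCG TTC TTG CAT GTT ATG — no ATG→stop ORF.
Frame -1: CAT AAC ATG CAA GAA CGA ATT TGA GCA TGT AGT — ATG at 7, stop TGA at 22 → 18 nt.
Frame -2: ATA ACA TGC AAG AAC GAA TTT GAG CAT GTA GTG — no ATG→stop ORF.
Frame -3: TAA CAT GCA AGA ACG AAT TTG AGC ATG TAG TGC — ATG at 27, stop TAG at 30 → 6 nt.
Longest: frame -1, positions 7–24, 18 nt = 6 codons = 5 aa. → 5 amino acids.

5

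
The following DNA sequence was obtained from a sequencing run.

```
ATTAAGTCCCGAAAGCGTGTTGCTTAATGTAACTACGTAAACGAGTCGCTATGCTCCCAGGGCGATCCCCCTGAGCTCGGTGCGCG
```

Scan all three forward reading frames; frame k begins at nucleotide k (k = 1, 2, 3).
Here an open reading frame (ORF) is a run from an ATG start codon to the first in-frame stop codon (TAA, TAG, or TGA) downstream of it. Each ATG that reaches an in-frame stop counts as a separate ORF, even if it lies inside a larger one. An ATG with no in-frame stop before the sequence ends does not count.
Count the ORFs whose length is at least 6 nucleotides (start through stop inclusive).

Frame 1: ATT AAG TCC CGA AAG CGT GTT GCT TAA TGT AAC TAC GTA AAC GAG TCG CTA TGC TCC CAG GGC GAT CCC CCT GAG CTC GGT GCG — no ATG→stop ORF.
Frame 2: TTA AGT CCC GAA AGC GTG TTG CTT AAT GTA ACT ACG TAA ACG AGT CGC TAT GCT CCC AGG GCG ATC CCC CTG AGC TCG GTG CGC — no ATG→stop ORF.
Frame 3: TAA GTC CCG AAA GCG TGT TGC TTA ATG TAA CTA CGT AAA CGA GTC GCT ATG CTC CCA GGG CGA TCC CCC TGA GCT CGG TGC GCG — ATG at 27, stop TAA at 30 → 6 nt; ATG at 51, stop TGA at 72 → 24 nt.
ORFs ≥ 6 nucleotides: frame 3 27–32 (6 nucleotides), frame 3 51–74 (24 nucleotides). Count = 2.

2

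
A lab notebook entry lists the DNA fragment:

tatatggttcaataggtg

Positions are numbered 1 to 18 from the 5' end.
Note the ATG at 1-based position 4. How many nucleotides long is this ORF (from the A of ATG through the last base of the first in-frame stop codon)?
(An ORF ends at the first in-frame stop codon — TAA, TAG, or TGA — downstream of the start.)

Codons from position 4: ATG (4–6), GTT (7–9), CAA (10–12), TAG (13–15).
TAG is the first in-frame stop; ORF spans 4–15, 12 nucleotides.

12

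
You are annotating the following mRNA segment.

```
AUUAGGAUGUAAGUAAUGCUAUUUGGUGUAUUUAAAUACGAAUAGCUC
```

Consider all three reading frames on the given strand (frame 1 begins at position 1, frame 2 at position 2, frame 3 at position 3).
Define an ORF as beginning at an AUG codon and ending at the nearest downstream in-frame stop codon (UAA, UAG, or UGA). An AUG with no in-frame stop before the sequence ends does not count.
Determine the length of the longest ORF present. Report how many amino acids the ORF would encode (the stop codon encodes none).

9

Frame 1: AUU AGG AUG UAA GUA AUG CUA UUU GGU GUA UUU AAA UAC GAA UAG CUC — AUG at 7, stop UAA at 10 → 6 nt; AUG at 16, stop UAG at 43 → 30 nt.
Frame 2: UUA GGA UGU AAG UAA UGC UAU UUG GUG UAU UUA AAU ACG AAU AGC — no AUG→stop ORF.
Frame 3: UAG GAU GUA AGU AAU GCU AUU UGG UGU AUU UAA AUA CGA AUA GCU — no AUG→stop ORF.
Longest: frame 1, positions 16–45, 30 nt = 10 codons = 9 aa. → 9 amino acids.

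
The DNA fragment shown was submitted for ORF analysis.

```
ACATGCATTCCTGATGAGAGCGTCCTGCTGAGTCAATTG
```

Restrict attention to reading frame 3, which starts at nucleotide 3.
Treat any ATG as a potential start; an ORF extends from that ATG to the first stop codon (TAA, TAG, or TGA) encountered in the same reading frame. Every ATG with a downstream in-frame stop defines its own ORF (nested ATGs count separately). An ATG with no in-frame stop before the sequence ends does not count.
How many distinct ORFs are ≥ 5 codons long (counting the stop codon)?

0

Frame 3: ATG CAT TCC TGA TGA GAG CGT CCT GCT GAG TCA ATT — ATG at 3, stop TGA at 12 → 12 nt.
No ORF reaches 5 codons. Count = 0.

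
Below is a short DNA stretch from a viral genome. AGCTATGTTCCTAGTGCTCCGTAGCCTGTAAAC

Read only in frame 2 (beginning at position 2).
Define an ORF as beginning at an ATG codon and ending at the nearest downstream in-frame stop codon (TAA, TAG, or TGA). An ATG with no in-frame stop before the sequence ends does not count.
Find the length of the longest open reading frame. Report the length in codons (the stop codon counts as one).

Frame 2: GCT ATG TTC CTA GTG CTC CGT AGC CTG TAA — ATG at 5, stop TAA at 29 → 27 nt.
Longest: frame 2, positions 5–31, 27 nt = 9 codons = 8 aa. → 9 codons.

9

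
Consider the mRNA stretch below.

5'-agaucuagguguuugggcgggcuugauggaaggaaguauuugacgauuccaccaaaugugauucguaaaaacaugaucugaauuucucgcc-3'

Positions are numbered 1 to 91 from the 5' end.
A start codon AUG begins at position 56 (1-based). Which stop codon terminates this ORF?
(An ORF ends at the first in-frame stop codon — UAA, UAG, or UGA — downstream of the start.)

UGA

Codons from position 56: AUG (56–58), UGA (59–61).
The first in-frame stop codon is UGA.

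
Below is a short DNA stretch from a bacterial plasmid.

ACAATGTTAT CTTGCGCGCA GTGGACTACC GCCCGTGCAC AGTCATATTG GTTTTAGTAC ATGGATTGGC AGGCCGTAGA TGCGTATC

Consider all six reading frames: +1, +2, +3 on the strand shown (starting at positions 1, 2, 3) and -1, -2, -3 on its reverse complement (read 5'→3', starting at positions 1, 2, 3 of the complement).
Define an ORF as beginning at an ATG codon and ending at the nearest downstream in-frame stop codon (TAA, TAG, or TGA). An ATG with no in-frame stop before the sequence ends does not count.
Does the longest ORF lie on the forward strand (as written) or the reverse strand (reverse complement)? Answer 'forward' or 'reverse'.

forward

Reverse complement (5'→3'): GATACGCATCTACGGCCTGCCAATCCATGTACTAAAACCAATATGACTGTGCACGGGCGGTAGTCCACTGCGCGCAAGATAACATTGT
Frame +1: ACA ATG TTA TCT TGC GCG CAG TGG ACT ACC GCC CGT GCA CAG TCA TAT TGG TTT TAG TAC ATG GAT TGG CAG GCC GTA GAT GCG TAT — ATG at 4, stop TAG at 55 → 54 nt.
Frame +2: CAA TGT TAT CTT GCG CGC AGT GGA CTA CCG CCC GTG CAC AGT CAT ATT GGT TTT AGT ACA TGG ATT GGC AGG CCG TAG ATG CGT ATC — no ATG→stop ORF.
Frame +3: AAT GTT ATC TTG CGC GCA GTG GAC TAC CGC CCG TGC ACA GTC ATA TTG GTT TTA GTA CAT GGA TTG GCA GGC CGT AGA TGC GTA — no ATG→stop ORF.
Frame -1: GAT ACG CAT CTA CGG CCT GCC AAT CCA TGT ACT AAA ACC AAT ATG ACT GTG CAC GGG CGG TAG TCC ACT GCG CGC AAG ATA ACA TTG — ATG at 43, stop TAG at 61 → 21 nt.
Frame -2: ATA CGC ATC TAC GGC CTG CCA ATC CAT GTA CTA AAA CCA ATA TGA CTG TGC ACG GGC GGT AGT CCA CTG CGC GCA AGA TAA CAT TGT — no ATG→stop ORF.
Frame -3: TAC GCA TCT ACG GCC TGC CAA TCC ATG TAC TAA AAC CAA TAT GAC TGT GCA CGG GCG GTA GTC CAC TGC GCG CAA GAT AAC ATT — ATG at 27, stop TAA at 33 → 9 nt.
Forward-strand max 54 nt; reverse-strand max 21 nt. The forward strand has the longer ORF.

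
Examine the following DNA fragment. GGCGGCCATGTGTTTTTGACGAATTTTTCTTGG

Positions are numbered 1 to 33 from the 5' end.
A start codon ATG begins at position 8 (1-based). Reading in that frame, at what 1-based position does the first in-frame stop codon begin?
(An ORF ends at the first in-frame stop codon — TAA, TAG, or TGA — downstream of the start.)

17

Codons from position 8: ATG (8–10), TGT (11–13), TTT (14–16), TGA (17–19).
TGA is a stop codon; it begins at position 17.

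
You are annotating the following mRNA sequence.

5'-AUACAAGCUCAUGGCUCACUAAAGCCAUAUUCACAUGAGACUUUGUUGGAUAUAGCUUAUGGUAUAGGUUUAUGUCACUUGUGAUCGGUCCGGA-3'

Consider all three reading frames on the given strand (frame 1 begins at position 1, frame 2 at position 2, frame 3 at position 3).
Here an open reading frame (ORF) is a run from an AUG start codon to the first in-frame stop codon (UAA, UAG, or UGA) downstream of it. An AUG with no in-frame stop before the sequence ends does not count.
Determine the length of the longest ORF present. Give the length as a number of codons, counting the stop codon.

Frame 1: AUA CAA GCU CAU GGC UCA CUA AAG CCA UAU UCA CAU GAG ACU UUG UUG GAU AUA GCU UAU GGU AUA GGU UUA UGU CAC UUG UGA UCG GUC CGG — no AUG→stop ORF.
Frame 2: UAC AAG CUC AUG GCU CAC UAA AGC CAU AUU CAC AUG AGA CUU UGU UGG AUA UAG CUU AUG GUA UAG GUU UAU GUC ACU UGU GAU CGG UCC GGA — AUG at 11, stop UAA at 20 → 12 nt; AUG at 35, stop UAG at 53 → 21 nt; AUG at 59, stop UAG at 65 → 9 nt.
Frame 3: ACA AGC UCA UGG CUC ACU AAA GCC AUA UUC ACA UGA GAC UUU GUU GGA UAU AGC UUA UGG UAU AGG UUU AUG UCA CUU GUG AUC GGU CCG — no AUG→stop ORF.
Longest: frame 2, positions 35–55, 21 nt = 7 codons = 6 aa. → 7 codons.

7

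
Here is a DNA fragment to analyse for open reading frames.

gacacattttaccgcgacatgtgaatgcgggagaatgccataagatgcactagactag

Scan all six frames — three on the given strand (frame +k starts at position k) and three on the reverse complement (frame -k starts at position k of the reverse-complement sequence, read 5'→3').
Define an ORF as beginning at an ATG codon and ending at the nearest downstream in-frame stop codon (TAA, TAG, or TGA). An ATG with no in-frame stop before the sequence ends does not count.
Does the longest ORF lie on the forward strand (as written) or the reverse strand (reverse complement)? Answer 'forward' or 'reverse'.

reverse

Reverse complement (5'→3'): CTAGTCTAGTGCATCTTATGGCATTCTCCCGCATTCACATGTCGCGGTAAAATGTGTC
Frame +1: GAC ACA TTT TAC CGC GAC ATG TGA ATG CGG GAG AAT GCC ATA AGA TGC ACT AGA CTA — ATG at 19, stop TGA at 22 → 6 nt.
Frame +2: ACA CAT TTT ACC GCG ACA TGT GAA TGC GGG AGA ATG CCA TAA GAT GCA CTA GAC TAG — ATG at 35, stop TAA at 41 → 9 nt.
Frame +3: CAC ATT TTA CCG CGA CAT GTG AAT GCG GGA GAA TGC CAT AAG ATG CAC TAG ACT — ATG at 45, stop TAG at 51 → 9 nt.
Frame -1: CTA GTC TAG TGC ATC TTA TGG CAT TCT CCC GCA TTC ACA TGT CGC GGT AAA ATG TGT — no ATG→stop ORF.
Frame -2: TAG TCT AGT GCA TCT TAT GGC ATT CTC CCG CAT TCA CAT GTC GCG GTA AAA TGT GTC — no ATG→stop ORF.
Frame -3: AGT CTA GTG CAT CTT ATG GCA TTC TCC CGC ATT CAC ATG TCG CGG TAA AAT GTG — ATG at 18, stop TAA at 48 → 33 nt; ATG at 39, stop TAA at 48 → 12 nt.
Forward-strand max 9 nt; reverse-strand max 33 nt. The reverse strand has the longer ORF.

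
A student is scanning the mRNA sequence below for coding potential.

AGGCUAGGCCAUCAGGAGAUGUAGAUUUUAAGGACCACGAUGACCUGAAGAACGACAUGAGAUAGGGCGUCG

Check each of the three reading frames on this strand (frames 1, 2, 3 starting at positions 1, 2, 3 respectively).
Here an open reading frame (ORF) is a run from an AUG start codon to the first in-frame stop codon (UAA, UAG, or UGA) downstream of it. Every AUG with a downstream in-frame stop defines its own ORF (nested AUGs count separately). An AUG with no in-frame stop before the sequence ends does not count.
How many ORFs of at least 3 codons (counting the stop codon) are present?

Frame 1: AGG CUA GGC CAU CAG GAG AUG UAG AUU UUA AGG ACC ACG AUG ACC UGA AGA ACG ACA UGA GAU AGG GCG UCG — AUG at 19, stop UAG at 22 → 6 nt; AUG at 40, stop UGA at 46 → 9 nt.
Frame 2: GGC UAG GCC AUC AGG AGA UGU AGA UUU UAA GGA CCA CGA UGA CCU GAA GAA CGA CAU GAG AUA GGG CGU — no AUG→stop ORF.
Frame 3: GCU AGG CCA UCA GGA GAU GUA GAU UUU AAG GAC CAC GAU GAC CUG AAG AAC GAC AUG AGA UAG GGC GUC — AUG at 57, stop UAG at 63 → 9 nt.
ORFs ≥ 3 codons: frame 1 40–48 (3 codons), frame 3 57–65 (3 codons). Count = 2.

2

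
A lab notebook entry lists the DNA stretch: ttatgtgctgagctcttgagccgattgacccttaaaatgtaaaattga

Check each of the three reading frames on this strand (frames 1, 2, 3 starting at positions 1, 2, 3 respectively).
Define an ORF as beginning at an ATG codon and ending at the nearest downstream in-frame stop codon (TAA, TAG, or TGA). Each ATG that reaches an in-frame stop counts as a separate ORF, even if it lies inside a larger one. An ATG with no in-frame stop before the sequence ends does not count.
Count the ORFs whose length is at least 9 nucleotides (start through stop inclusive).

1

Frame 1: TTA TGT GCT GAG CTC TTG AGC CGA TTG ACC CTT AAA ATG TAA AAT TGA — ATG at 37, stop TAA at 40 → 6 nt.
Frame 2: TAT GTG CTG AGC TCT TGA GCC GAT TGA CCC TTA AAA TGT AAA ATT — no ATG→stop ORF.
Frame 3: ATG TGC TGA GCT CTT GAG CCG ATT GAC CCT TAA AAT GTA AAA TTG — ATG at 3, stop TGA at 9 → 9 nt.
ORFs ≥ 9 nucleotides: frame 3 3–11 (9 nucleotides). Count = 1.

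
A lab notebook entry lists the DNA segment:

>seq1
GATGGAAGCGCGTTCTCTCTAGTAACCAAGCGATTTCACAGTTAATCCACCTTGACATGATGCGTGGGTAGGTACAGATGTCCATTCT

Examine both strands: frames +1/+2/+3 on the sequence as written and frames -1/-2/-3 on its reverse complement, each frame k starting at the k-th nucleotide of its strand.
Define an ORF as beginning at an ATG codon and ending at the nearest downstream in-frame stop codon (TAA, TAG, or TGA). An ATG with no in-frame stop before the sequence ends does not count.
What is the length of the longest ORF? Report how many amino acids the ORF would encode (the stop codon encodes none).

6

Reverse complement (5'→3'): AGAATGGACATCTGTACCTACCCACGCATCATGTCAAGGTGGATTAACTGTGAAATCGCTTGGTTACTAGAGAGAACGCGCTTCCATC
Frame +1: GAT GGA AGC GCG TTC TCT CTA GTA ACC AAG CGA TTT CAC AGT TAA TCC ACC TTG ACA TGA TGC GTG GGT AGG TAC AGA TGT CCA TTC — no ATG→stop ORF.
Frame +2: ATG GAA GCG CGT TCT CTC TAG TAA CCA AGC GAT TTC ACA GTT AAT CCA CCT TGA CAT GAT GCG TGG GTA GGT ACA GAT GTC CAT TCT — ATG at 2, stop TAG at 20 → 21 nt.
Frame +3: TGG AAG CGC GTT CTC TCT AGT AAC CAA GCG ATT TCA CAG TTA ATC CAC CTT GAC ATG ATG CGT GGG TAG GTA CAG ATG TCC ATT — ATG at 57, stop TAG at 69 → 15 nt; ATG at 60, stop TAG at 69 → 12 nt.
Frame -1: AGA ATG GAC ATC TGT ACC TAC CCA CGC ATC ATG TCA AGG TGG ATT AAC TGT GAA ATC GCT TGG TTA CTA GAG AGA ACG CGC TTC CAT — no ATG→stop ORF.
Frame -2: GAA TGG ACA TCT GTA CCT ACC CAC GCA TCA TGT CAA GGT GGA TTA ACT GTG AAA TCG CTT GGT TAC TAG AGA GAA CGC GCT TCC ATC — no ATG→stop ORF.
Frame -3: AAT GGA CAT CTG TAC CTA CCC ACG CAT CAT GTC AAG GTG GAT TAA CTG TGA AAT CGC TTG GTT ACT AGA GAG AAC GCG CTT CCA — no ATG→stop ORF.
Longest: frame +2, positions 2–22, 21 nt = 7 codons = 6 aa. → 6 amino acids.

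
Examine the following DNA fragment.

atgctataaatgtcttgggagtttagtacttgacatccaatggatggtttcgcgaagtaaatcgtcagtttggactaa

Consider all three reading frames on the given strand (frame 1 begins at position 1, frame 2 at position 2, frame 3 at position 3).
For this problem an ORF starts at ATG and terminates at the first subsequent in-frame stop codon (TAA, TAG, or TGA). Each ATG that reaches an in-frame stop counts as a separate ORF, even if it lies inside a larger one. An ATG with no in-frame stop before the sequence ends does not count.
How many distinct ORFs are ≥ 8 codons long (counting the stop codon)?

1

Frame 1: ATG CTA TAA ATG TCT TGG GAG TTT AGT ACT TGA CAT CCA ATG GAT GGT TTC GCG AAG TAA ATC GTC AGT TTG GAC TAA — ATG at 1, stop TAA at 7 → 9 nt; ATG at 10, stop TGA at 31 → 24 nt; ATG at 40, stop TAA at 58 → 21 nt.
Frame 2: TGC TAT AAA TGT CTT GGG AGT TTA GTA CTT GAC ATC CAA TGG ATG GTT TCG CGA AGT AAA TCG TCA GTT TGG ACT — no ATG→stop ORF.
Frame 3: GCT ATA AAT GTC TTG GGA GTT TAG TAC TTG ACA TCC AAT GGA TGG TTT CGC GAA GTA AAT CGT CAG TTT GGA CTA — no ATG→stop ORF.
ORFs ≥ 8 codons: frame 1 10–33 (8 codons). Count = 1.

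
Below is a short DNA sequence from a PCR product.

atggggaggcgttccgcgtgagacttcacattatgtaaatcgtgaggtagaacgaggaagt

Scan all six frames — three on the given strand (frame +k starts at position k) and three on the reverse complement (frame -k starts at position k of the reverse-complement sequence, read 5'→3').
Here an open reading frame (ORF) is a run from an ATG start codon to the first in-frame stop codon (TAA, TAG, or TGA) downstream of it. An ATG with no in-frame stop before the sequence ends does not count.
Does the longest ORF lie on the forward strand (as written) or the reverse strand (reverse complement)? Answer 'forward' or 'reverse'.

Reverse complement (5'→3'): ACTTCCTCGTTCTACCTCACGATTTACATAATGTGAAGTCTCACGCGGAACGCCTCCCCAT
Frame +1: ATG GGG AGG CGT TCC GCG TGA GAC TTC ACA TTA TGT AAA TCG TGA GGT AGA ACG AGG AAG — ATG at 1, stop TGA at 19 → 21 nt.
Frame +2: TGG GGA GGC GTT CCG CGT GAG ACT TCA CAT TAT GTA AAT CGT GAG GTA GAA CGA GGA AGT — no ATG→stop ORF.
Frame +3: GGG GAG GCG TTC CGC GTG AGA CTT CAC ATT ATG TAA ATC GTG AGG TAG AAC GAG GAA — ATG at 33, stop TAA at 36 → 6 nt.
Frame -1: ACT TCC TCG TTC TAC CTC ACG ATT TAC ATA ATG TGA AGT CTC ACG CGG AAC GCC TCC CCA — ATG at 31, stop TGA at 34 → 6 nt.
Frame -2: CTT CCT CGT TCT ACC TCA CGA TTT ACA TAA TGT GAA GTC TCA CGC GGA ACG CCT CCC CAT — no ATG→stop ORF.
Frame -3: TTC CTC GTT CTA CCT CAC GAT TTA CAT AAT GTG AAG TCT CAC GCG GAA CGC CTC CCC — no ATG→stop ORF.
Forward-strand max 21 nt; reverse-strand max 6 nt. The forward strand has the longer ORF.

forward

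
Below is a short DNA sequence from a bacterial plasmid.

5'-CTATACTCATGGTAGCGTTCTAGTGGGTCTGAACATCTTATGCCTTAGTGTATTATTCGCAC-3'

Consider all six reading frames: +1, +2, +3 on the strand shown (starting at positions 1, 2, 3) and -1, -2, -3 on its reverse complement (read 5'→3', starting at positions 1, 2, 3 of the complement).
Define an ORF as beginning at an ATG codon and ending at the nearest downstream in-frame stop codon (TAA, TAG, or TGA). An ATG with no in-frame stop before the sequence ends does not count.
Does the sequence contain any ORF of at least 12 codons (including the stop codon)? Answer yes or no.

Reverse complement (5'→3'): GTGCGAATAATACACTAAGGCATAAGATGTTCAGACCCACTAGAACGCTACCATGAGTATAG
Frame +1: CTA TAC TCA TGG TAG CGT TCT AGT GGG TCT GAA CAT CTT ATG CCT TAG TGT ATT ATT CGC — ATG at 40, stop TAG at 46 → 9 nt.
Frame +2: TAT ACT CAT GGT AGC GTT CTA GTG GGT CTG AAC ATC TTA TGC CTT AGT GTA TTA TTC GCA — no ATG→stop ORF.
Frame +3: ATA CTC ATG GTA GCG TTC TAG TGG GTC TGA ACA TCT TAT GCC TTA GTG TAT TAT TCG CAC — ATG at 9, stop TAG at 21 → 15 nt.
Frame -1: GTG CGA ATA ATA CAC TAA GGC ATA AGA TGT TCA GAC CCA CTA GAA CGC TAC CAT GAG TAT — no ATG→stop ORF.
Frame -2: TGC GAA TAA TAC ACT AAG GCA TAA GAT GTT CAG ACC CAC TAG AAC GCT ACC ATG AGT ATA — no ATG→stop ORF.
Frame -3: GCG AAT AAT ACA CTA AGG CAT AAG ATG TTC AGA CCC ACT AGA ACG CTA CCA TGA GTA TAG — ATG at 27, stop TGA at 54 → 30 nt.
Largest ORF found is 10 codons < 12, so no.

no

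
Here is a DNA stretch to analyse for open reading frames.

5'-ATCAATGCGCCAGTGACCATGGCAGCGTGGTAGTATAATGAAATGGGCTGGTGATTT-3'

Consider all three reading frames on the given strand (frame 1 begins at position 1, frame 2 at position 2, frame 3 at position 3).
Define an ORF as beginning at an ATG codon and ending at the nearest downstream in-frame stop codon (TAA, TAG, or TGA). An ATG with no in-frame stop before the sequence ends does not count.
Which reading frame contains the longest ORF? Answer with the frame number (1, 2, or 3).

1

Frame 1: ATC AAT GCG CCA GTG ACC ATG GCA GCG TGG TAG TAT AAT GAA ATG GGC TGG TGA TTT — ATG at 19, stop TAG at 31 → 15 nt; ATG at 43, stop TGA at 52 → 12 nt.
Frame 2: TCA ATG CGC CAG TGA CCA TGG CAG CGT GGT AGT ATA ATG AAA TGG GCT GGT GAT — ATG at 5, stop TGA at 14 → 12 nt.
Frame 3: CAA TGC GCC AGT GAC CAT GGC AGC GTG GTA GTA TAA TGA AAT GGG CTG GTG ATT — no ATG→stop ORF.
Longest ORF is 15 nt in frame 1 (positions 19–33).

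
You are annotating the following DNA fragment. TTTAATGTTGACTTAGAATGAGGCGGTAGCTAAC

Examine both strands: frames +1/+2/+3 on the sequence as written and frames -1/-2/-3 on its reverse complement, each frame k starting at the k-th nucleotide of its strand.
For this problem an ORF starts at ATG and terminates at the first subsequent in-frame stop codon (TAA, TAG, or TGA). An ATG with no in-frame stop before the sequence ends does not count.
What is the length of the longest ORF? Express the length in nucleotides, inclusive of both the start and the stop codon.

Reverse complement (5'→3'): GTTAGCTACCGCCTCATTCTAAGTCAACATTAAA
Frame +1: TTT AAT GTT GAC TTA GAA TGA GGC GGT AGC TAA — no ATG→stop ORF.
Frame +2: TTA ATG TTG ACT TAG AAT GAG GCG GTA GCT AAC — ATG at 5, stop TAG at 14 → 12 nt.
Frame +3: TAA TGT TGA CTT AGA ATG AGG CGG TAG CTA — ATG at 18, stop TAG at 27 → 12 nt.
Frame -1: GTT AGC TAC CGC CTC ATT CTA AGT CAA CAT TAA — no ATG→stop ORF.
Frame -2: TTA GCT ACC GCC TCA TTC TAA GTC AAC ATT AAA — no ATG→stop ORF.
Frame -3: TAG CTA CCG CCT CAT TCT AAG TCA ACA TTA — no ATG→stop ORF.
Longest: frame +2, positions 5–16, 12 nt = 4 codons = 3 aa. → 12 nucleotides.

12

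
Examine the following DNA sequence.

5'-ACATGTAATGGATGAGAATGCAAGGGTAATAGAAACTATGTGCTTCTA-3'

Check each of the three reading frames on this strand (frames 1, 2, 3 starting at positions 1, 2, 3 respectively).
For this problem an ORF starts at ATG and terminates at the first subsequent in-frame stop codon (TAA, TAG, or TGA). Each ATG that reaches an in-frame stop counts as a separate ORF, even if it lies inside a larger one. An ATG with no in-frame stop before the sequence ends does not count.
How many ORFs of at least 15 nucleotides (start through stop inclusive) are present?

1

Frame 1: ACA TGT AAT GGA TGA GAA TGC AAG GGT AAT AGA AAC TAT GTG CTT CTA — no ATG→stop ORF.
Frame 2: CAT GTA ATG GAT GAG AAT GCA AGG GTA ATA GAA ACT ATG TGC TTC — no ATG→stop ORF.
Frame 3: ATG TAA TGG ATG AGA ATG CAA GGG TAA TAG AAA CTA TGT GCT TCT — ATG at 3, stop TAA at 6 → 6 nt; ATG at 12, stop TAA at 27 → 18 nt; ATG at 18, stop TAA at 27 → 12 nt.
ORFs ≥ 15 nucleotides: frame 3 12–29 (18 nucleotides). Count = 1.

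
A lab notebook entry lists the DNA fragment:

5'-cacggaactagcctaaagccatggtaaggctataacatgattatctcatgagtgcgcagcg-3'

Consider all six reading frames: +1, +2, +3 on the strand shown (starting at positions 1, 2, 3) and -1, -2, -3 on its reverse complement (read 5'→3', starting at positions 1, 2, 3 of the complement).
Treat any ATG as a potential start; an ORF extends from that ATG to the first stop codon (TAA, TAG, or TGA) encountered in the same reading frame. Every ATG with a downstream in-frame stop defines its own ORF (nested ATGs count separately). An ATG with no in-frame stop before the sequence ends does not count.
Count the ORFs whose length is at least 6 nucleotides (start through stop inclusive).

Reverse complement (5'→3'): CGCTGCGCACTCATGAGATAATCATGTTATAGCCTTACCATGGCTTTAGGCTAGTTCCGTG
Frame +1: CAC GGA ACT AGC CTA AAG CCA TGG TAA GGC TAT AAC ATG ATT ATC TCA TGA GTG CGC AGC — ATG at 37, stop TGA at 49 → 15 nt.
Frame +2: ACG GAA CTA GCC TAA AGC CAT GGT AAG GCT ATA ACA TGA TTA TCT CAT GAG TGC GCA GCG — no ATG→stop ORF.
Frame +3: CGG AAC TAG CCT AAA GCC ATG GTA AGG CTA TAA CAT GAT TAT CTC ATG AGT GCG CAG — ATG at 21, stop TAA at 33 → 15 nt.
Frame -1: CGC TGC GCA CTC ATG AGA TAA TCA TGT TAT AGC CTT ACC ATG GCT TTA GGC TAG TTC CGT — ATG at 13, stop TAA at 19 → 9 nt; ATG at 40, stop TAG at 52 → 15 nt.
Frame -2: GCT GCG CAC TCA TGA GAT AAT CAT GTT ATA GCC TTA CCA TGG CTT TAG GCT AGT TCC GTG — no ATG→stop ORF.
Frame -3: CTG CGC ACT CAT GAG ATA ATC ATG TTA TAG CCT TAC CAT GGC TTT AGG CTA GTT CCG — ATG at 24, stop TAG at 30 → 9 nt.
ORFs ≥ 6 nucleotides: frame +1 37–51 (15 nucleotides), frame +3 21–35 (15 nucleotides), frame -1 13–21 (9 nucleotides), frame -1 40–54 (15 nucleotides), frame -3 24–32 (9 nucleotides). Count = 5.

5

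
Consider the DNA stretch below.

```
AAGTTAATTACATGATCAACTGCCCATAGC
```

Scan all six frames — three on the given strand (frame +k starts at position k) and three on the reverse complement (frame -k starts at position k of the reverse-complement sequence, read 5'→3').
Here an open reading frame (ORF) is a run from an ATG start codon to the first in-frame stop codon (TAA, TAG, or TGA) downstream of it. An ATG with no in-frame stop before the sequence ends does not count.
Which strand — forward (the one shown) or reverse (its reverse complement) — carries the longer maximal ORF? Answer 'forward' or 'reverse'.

Reverse complement (5'→3'): GCTATGGGCAGTTGATCATGTAATTAACTT
Frame +1: AAG TTA ATT ACA TGA TCA ACT GCC CAT AGC — no ATG→stop ORF.
Frame +2: AGT TAA TTA CAT GAT CAA CTG CCC ATA — no ATG→stop ORF.
Frame +3: GTT AAT TAC ATG ATC AAC TGC CCA TAG — ATG at 12, stop TAG at 27 → 18 nt.
Frame -1: GCT ATG GGC AGT TGA TCA TGT AAT TAA CTT — ATG at 4, stop TGA at 13 → 12 nt.
Frame -2: CTA TGG GCA GTT GAT CAT GTA ATT AAC — no ATG→stop ORF.
Frame -3: TAT GGG CAG TTG ATC ATG TAA TTA ACT — ATG at 18, stop TAA at 21 → 6 nt.
Forward-strand max 18 nt; reverse-strand max 12 nt. The forward strand has the longer ORF.

forward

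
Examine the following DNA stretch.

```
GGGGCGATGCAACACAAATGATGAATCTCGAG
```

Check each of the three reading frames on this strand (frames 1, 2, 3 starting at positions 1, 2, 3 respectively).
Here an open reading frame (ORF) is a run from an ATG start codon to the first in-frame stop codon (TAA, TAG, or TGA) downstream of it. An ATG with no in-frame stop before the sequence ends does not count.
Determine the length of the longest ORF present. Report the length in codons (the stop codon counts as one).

Frame 1: GGG GCG ATG CAA CAC AAA TGA TGA ATC TCG — ATG at 7, stop TGA at 19 → 15 nt.
Frame 2: GGG CGA TGC AAC ACA AAT GAT GAA TCT CGA — no ATG→stop ORF.
Frame 3: GGC GAT GCA ACA CAA ATG ATG AAT CTC GAG — no ATG→stop ORF.
Longest: frame 1, positions 7–21, 15 nt = 5 codons = 4 aa. → 5 codons.

5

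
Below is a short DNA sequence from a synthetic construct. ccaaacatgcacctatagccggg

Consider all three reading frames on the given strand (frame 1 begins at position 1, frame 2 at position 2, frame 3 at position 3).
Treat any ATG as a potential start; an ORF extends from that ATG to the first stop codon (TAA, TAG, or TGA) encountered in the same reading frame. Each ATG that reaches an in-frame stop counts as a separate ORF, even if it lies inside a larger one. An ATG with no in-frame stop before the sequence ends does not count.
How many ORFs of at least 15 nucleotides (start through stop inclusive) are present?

Frame 1: CCA AAC ATG CAC CTA TAG CCG — ATG at 7, stop TAG at 16 → 12 nt.
Frame 2: CAA ACA TGC ACC TAT AGC CGG — no ATG→stop ORF.
Frame 3: AAA CAT GCA CCT ATA GCC GGG — no ATG→stop ORF.
No ORF reaches 15 nucleotides. Count = 0.

0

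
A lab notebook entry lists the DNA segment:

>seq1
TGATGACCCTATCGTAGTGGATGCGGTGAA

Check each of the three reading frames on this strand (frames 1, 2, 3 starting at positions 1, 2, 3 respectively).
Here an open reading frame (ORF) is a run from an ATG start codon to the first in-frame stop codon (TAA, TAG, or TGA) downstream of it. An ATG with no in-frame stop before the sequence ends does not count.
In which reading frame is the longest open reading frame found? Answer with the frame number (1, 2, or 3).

Frame 1: TGA TGA CCC TAT CGT AGT GGA TGC GGT GAA — no ATG→stop ORF.
Frame 2: GAT GAC CCT ATC GTA GTG GAT GCG GTG — no ATG→stop ORF.
Frame 3: ATG ACC CTA TCG TAG TGG ATG CGG TGA — ATG at 3, stop TAG at 15 → 15 nt; ATG at 21, stop TGA at 27 → 9 nt.
Longest ORF is 15 nt in frame 3 (positions 3–17).

3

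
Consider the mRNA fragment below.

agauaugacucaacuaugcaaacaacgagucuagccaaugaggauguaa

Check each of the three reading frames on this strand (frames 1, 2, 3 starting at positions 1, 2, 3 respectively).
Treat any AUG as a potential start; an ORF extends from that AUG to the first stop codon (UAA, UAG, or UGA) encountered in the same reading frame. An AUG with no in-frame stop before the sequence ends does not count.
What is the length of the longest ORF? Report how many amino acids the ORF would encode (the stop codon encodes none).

Frame 1: AGA UAU GAC UCA ACU AUG CAA ACA ACG AGU CUA GCC AAU GAG GAU GUA — no AUG→stop ORF.
Frame 2: GAU AUG ACU CAA CUA UGC AAA CAA CGA GUC UAG CCA AUG AGG AUG UAA — AUG at 5, stop UAG at 32 → 30 nt; AUG at 38, stop UAA at 47 → 12 nt; AUG at 44, stop UAA at 47 → 6 nt.
Frame 3: AUA UGA CUC AAC UAU GCA AAC AAC GAG UCU AGC CAA UGA GGA UGU — no AUG→stop ORF.
Longest: frame 2, positions 5–34, 30 nt = 10 codons = 9 aa. → 9 amino acids.

9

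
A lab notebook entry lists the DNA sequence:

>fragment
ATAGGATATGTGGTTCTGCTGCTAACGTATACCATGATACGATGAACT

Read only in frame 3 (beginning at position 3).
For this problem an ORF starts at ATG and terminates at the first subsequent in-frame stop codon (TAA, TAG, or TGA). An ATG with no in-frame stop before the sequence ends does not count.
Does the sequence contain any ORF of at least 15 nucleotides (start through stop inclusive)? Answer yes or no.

no

Frame 3: AGG ATA TGT GGT TCT GCT GCT AAC GTA TAC CAT GAT ACG ATG AAC — no ATG→stop ORF.
Largest ORF found is 0 nucleotides < 15, so no.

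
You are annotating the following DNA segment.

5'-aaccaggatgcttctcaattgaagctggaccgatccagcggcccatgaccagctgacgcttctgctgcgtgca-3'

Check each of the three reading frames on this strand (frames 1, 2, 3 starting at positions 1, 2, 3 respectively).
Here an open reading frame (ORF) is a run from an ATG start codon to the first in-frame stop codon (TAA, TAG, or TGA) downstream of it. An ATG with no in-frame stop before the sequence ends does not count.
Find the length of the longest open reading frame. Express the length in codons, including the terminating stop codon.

Frame 1: AAC CAG GAT GCT TCT CAA TTG AAG CTG GAC CGA TCC AGC GGC CCA TGA CCA GCT GAC GCT TCT GCT GCG TGC — no ATG→stop ORF.
Frame 2: ACC AGG ATG CTT CTC AAT TGA AGC TGG ACC GAT CCA GCG GCC CAT GAC CAG CTG ACG CTT CTG CTG CGT GCA — ATG at 8, stop TGA at 20 → 15 nt.
Frame 3: CCA GGA TGC TTC TCA ATT GAA GCT GGA CCG ATC CAG CGG CCC ATG ACC AGC TGA CGC TTC TGC TGC GTG — ATG at 45, stop TGA at 54 → 12 nt.
Longest: frame 2, positions 8–22, 15 nt = 5 codons = 4 aa. → 5 codons.

5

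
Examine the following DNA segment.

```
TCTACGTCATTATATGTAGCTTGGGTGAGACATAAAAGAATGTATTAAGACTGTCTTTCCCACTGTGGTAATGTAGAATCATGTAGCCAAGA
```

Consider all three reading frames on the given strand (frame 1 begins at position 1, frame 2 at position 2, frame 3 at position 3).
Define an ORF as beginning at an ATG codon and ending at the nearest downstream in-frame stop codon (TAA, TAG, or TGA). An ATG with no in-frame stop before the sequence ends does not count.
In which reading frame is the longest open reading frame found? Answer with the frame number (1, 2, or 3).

Frame 1: TCT ACG TCA TTA TAT GTA GCT TGG GTG AGA CAT AAA AGA ATG TAT TAA GAC TGT CTT TCC CAC TGT GGT AAT GTA GAA TCA TGT AGC CAA — ATG at 40, stop TAA at 46 → 9 nt.
Frame 2: CTA CGT CAT TAT ATG TAG CTT GGG TGA GAC ATA AAA GAA TGT ATT AAG ACT GTC TTT CCC ACT GTG GTA ATG TAG AAT CAT GTA GCC AAG — ATG at 14, stop TAG at 17 → 6 nt; ATG at 71, stop TAG at 74 → 6 nt.
Frame 3: TAC GTC ATT ATA TGT AGC TTG GGT GAG ACA TAA AAG AAT GTA TTA AGA CTG TCT TTC CCA CTG TGG TAA TGT AGA ATC ATG TAG CCA AGA — ATG at 81, stop TAG at 84 → 6 nt.
Longest ORF is 9 nt in frame 1 (positions 40–48).

1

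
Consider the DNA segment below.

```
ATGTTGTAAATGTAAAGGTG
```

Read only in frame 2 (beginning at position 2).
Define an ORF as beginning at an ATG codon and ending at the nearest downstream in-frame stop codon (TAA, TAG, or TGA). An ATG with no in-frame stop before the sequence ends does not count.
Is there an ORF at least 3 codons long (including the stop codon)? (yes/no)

Frame 2: TGT TGT AAA TGT AAA GGT — no ATG→stop ORF.
Largest ORF found is 0 codons < 3, so no.

no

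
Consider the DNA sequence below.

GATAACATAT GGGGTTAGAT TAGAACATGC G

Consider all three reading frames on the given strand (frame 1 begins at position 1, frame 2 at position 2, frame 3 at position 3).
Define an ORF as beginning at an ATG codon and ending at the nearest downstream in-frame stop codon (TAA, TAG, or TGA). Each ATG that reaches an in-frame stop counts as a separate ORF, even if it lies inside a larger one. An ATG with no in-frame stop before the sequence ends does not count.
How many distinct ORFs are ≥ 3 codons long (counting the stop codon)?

Frame 1: GAT AAC ATA TGG GGT TAG ATT AGA ACA TGC — no ATG→stop ORF.
Frame 2: ATA ACA TAT GGG GTT AGA TTA GAA CAT GCG — no ATG→stop ORF.
Frame 3: TAA CAT ATG GGG TTA GAT TAG AAC ATG — ATG at 9, stop TAG at 21 → 15 nt.
ORFs ≥ 3 codons: frame 3 9–23 (5 codons). Count = 1.

1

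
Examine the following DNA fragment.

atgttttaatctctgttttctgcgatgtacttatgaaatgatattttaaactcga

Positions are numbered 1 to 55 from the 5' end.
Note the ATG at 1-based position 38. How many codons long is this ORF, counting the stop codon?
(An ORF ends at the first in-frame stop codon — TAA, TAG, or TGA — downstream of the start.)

4

Codons from position 38: ATG (38–40), ATA (41–43), TTT (44–46), TAA (47–49).
TAA is the first in-frame stop; that's 4 codons including the stop.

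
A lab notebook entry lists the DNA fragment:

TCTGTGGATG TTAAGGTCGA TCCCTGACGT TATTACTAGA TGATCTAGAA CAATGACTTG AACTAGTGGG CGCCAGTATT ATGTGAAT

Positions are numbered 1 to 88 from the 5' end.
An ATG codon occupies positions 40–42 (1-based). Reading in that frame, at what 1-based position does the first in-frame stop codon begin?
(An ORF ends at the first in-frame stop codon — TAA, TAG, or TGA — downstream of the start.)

46

Codons from position 40: ATG (40–42), ATC (43–45), TAG (46–48).
TAG is a stop codon; it begins at position 46.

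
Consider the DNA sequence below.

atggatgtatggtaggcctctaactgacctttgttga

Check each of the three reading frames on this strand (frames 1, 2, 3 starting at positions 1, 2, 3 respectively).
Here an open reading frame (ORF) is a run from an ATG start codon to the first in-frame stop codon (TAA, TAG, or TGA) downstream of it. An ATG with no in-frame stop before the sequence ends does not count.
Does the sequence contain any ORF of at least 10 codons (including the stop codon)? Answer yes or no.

Frame 1: ATG GAT GTA TGG TAG GCC TCT AAC TGA CCT TTG TTG — ATG at 1, stop TAG at 13 → 15 nt.
Frame 2: TGG ATG TAT GGT AGG CCT CTA ACT GAC CTT TGT TGA — ATG at 5, stop TGA at 35 → 33 nt.
Frame 3: GGA TGT ATG GTA GGC CTC TAA CTG ACC TTT GTT — ATG at 9, stop TAA at 21 → 15 nt.
Frame 2 has an ORF of 11 codons (positions 5–37) ≥ 10, so yes.

yes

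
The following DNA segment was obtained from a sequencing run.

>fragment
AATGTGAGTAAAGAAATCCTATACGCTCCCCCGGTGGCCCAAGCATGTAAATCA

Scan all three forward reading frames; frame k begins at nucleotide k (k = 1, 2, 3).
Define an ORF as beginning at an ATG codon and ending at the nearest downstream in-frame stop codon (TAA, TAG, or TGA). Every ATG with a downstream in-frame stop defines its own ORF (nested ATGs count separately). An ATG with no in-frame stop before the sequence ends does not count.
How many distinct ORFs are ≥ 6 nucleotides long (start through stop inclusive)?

2

Frame 1: AAT GTG AGT AAA GAA ATC CTA TAC GCT CCC CCG GTG GCC CAA GCA TGT AAA TCA — no ATG→stop ORF.
Frame 2: ATG TGA GTA AAG AAA TCC TAT ACG CTC CCC CGG TGG CCC AAG CAT GTA AAT — ATG at 2, stop TGA at 5 → 6 nt.
Frame 3: TGT GAG TAA AGA AAT CCT ATA CGC TCC CCC GGT GGC CCA AGC ATG TAA ATC — ATG at 45, stop TAA at 48 → 6 nt.
ORFs ≥ 6 nucleotides: frame 2 2–7 (6 nucleotides), frame 3 45–50 (6 nucleotides). Count = 2.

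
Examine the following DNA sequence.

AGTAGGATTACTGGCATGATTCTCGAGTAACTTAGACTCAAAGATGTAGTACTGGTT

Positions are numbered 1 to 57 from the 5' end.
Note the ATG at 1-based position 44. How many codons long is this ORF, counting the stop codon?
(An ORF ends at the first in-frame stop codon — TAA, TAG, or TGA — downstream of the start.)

Codons from position 44: ATG (44–46), TAG (47–49).
TAG is the first in-frame stop; that's 2 codons including the stop.

2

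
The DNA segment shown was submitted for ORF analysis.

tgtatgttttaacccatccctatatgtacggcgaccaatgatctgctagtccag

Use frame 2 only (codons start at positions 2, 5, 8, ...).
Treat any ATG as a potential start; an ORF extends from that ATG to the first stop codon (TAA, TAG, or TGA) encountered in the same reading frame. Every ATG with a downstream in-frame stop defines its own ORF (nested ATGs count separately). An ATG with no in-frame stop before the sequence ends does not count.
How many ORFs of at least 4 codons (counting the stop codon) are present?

1

Frame 2: GTA TGT TTT AAC CCA TCC CTA TAT GTA CGG CGA CCA ATG ATC TGC TAG TCC — ATG at 38, stop TAG at 47 → 12 nt.
ORFs ≥ 4 codons: frame 2 38–49 (4 codons). Count = 1.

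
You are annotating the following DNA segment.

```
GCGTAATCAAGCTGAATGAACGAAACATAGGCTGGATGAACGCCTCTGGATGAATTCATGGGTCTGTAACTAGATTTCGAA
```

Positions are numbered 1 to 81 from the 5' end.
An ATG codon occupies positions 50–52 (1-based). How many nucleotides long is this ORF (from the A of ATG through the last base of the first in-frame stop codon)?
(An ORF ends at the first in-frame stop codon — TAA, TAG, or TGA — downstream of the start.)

Codons from position 50: ATG (50–52), AAT (53–55), TCA (56–58), TGG (59–61), GTC (62–64), TGT (65–67), AAC (68–70), TAG (71–73).
TAG is the first in-frame stop; ORF spans 50–73, 24 nucleotides.

24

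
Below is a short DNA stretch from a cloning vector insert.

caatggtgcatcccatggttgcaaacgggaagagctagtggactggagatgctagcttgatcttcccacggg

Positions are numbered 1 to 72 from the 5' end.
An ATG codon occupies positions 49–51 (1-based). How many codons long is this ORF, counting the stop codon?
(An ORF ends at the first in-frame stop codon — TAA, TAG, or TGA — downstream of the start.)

Codons from position 49: ATG (49–51), CTA (52–54), GCT (55–57), TGA (58–60).
TGA is the first in-frame stop; that's 4 codons including the stop.

4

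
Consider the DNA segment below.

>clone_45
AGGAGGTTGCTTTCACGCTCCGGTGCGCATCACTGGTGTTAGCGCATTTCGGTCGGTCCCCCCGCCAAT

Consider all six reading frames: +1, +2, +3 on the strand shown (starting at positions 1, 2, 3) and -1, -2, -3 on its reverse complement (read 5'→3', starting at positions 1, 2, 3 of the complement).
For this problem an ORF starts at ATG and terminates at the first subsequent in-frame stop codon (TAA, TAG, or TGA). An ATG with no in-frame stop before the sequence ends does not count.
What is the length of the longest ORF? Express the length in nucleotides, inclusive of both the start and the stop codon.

Reverse complement (5'→3'): ATTGGCGGGGGGACCGACCGAAATGCGCTAACACCAGTGATGCGCACCGGAGCGTGAAAGCAACCTCCT
Frame +1: AGG AGG TTG CTT TCA CGC TCC GGT GCG CAT CAC TGG TGT TAG CGC ATT TCG GTC GGT CCC CCC GCC AAT — no ATG→stop ORF.
Frame +2: GGA GGT TGC TTT CAC GCT CCG GTG CGC ATC ACT GGT GTT AGC GCA TTT CGG TCG GTC CCC CCG CCA — no ATG→stop ORF.
Frame +3: GAG GTT GCT TTC ACG CTC CGG TGC GCA TCA CTG GTG TTA GCG CAT TTC GGT CGG TCC CCC CGC CAA — no ATG→stop ORF.
Frame -1: ATT GGC GGG GGG ACC GAC CGA AAT GCG CTA ACA CCA GTG ATG CGC ACC GGA GCG TGA AAG CAA CCT CCT — ATG at 40, stop TGA at 55 → 18 nt.
Frame -2: TTG GCG GGG GGA CCG ACC GAA ATG CGC TAA CAC CAG TGA TGC GCA CCG GAG CGT GAA AGC AAC CTC — ATG at 23, stop TAA at 29 → 9 nt.
Frame -3: TGG CGG GGG GAC CGA CCG AAA TGC GCT AAC ACC AGT GAT GCG CAC CGG AGC GTG AAA GCA ACC TCC — no ATG→stop ORF.
Longest: frame -1, positions 40–57, 18 nt = 6 codons = 5 aa. → 18 nucleotides.

18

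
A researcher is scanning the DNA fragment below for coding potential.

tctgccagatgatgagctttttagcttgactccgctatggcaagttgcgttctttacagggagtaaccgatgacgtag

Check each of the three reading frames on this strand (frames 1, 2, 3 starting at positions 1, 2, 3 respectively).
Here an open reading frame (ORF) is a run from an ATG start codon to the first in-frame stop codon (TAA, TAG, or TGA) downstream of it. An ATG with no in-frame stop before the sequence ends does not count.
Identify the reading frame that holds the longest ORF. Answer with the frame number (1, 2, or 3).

1

Frame 1: TCT GCC AGA TGA TGA GCT TTT TAG CTT GAC TCC GCT ATG GCA AGT TGC GTT CTT TAC AGG GAG TAA CCG ATG ACG TAG — ATG at 37, stop TAA at 64 → 30 nt; ATG at 70, stop TAG at 76 → 9 nt.
Frame 2: CTG CCA GAT GAT GAG CTT TTT AGC TTG ACT CCG CTA TGG CAA GTT GCG TTC TTT ACA GGG AGT AAC CGA TGA CGT — no ATG→stop ORF.
Frame 3: TGC CAG ATG ATG AGC TTT TTA GCT TGA CTC CGC TAT GGC AAG TTG CGT TCT TTA CAG GGA GTA ACC GAT GAC GTA — ATG at 9, stop TGA at 27 → 21 nt; ATG at 12, stop TGA at 27 → 18 nt.
Longest ORF is 30 nt in frame 1 (positions 37–66).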